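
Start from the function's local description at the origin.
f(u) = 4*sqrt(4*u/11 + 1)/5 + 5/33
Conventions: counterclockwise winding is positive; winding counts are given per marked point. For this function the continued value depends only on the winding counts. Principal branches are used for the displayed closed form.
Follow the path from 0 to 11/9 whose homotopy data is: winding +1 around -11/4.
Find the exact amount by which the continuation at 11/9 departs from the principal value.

Continued minus principal equals -(8/15)*sqrt(13).

The rational part is single-valued and drops out of the difference; each branch term changes only by its own monodromy.
(4/5)*sqrt(1 - u/(-11/4)): winding +1 is odd, the square root flips sign, contributing -2*(4/5)*sqrt(1 - (11/9)/(-11/4)) = -2*(4/5)*sqrt(13/9) = -(8/15)*sqrt(13).
Summing the contributions at u = 11/9 gives -(8/15)*sqrt(13).


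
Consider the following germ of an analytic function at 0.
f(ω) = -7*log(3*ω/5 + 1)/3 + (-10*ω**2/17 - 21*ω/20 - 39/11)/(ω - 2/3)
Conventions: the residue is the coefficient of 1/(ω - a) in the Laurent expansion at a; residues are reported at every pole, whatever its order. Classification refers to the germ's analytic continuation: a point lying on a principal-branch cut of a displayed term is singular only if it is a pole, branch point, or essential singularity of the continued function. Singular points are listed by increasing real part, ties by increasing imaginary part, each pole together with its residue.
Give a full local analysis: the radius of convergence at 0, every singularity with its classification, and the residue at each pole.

Radius of convergence at 0: 2/3.
At -5/3: a logarithmic branch point.
At 2/3: a pole of order 1; residue -75851/16830.

Denominator factor (ω - 2/3): pole of order 1 at 2/3, modulus 2/3.
Branch term (-7/3)*log(1 - ω/(-5/3)): its argument vanishes at ω = -5/3, a logarithmic branch point, modulus 5/3.
The radius of convergence is the smallest modulus among the singular points: 2/3.
The branch term is analytic at 2/3 and contributes nothing to the residue; only the rational part matters.
At the order-1 pole 2/3 set g(ω) = (ω - (2/3))*(rational part) = -10*ω**2/17 - 21*ω/20 - 39/11.
Simple pole: residue = g(a) at a = 2/3, which is -75851/16830.
List the singular points by increasing real part (a conjugate pair: the negative imaginary part first).


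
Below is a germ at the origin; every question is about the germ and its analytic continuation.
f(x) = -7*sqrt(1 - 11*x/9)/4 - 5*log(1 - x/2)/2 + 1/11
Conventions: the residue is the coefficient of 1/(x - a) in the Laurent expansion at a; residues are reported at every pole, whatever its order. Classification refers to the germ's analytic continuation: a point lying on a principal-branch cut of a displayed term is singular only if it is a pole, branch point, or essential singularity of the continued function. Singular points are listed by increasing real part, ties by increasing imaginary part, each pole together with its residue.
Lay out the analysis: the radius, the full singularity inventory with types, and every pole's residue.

Branch term (-5/2)*log(1 - x/(2)): its argument vanishes at x = 2, a logarithmic branch point, modulus 2.
Branch term (-7/4)*sqrt(1 - x/(9/11)): its argument vanishes at x = 9/11, a square-root branch point, modulus 9/11.
The radius of convergence is the smallest modulus among the singular points: 9/11.
List the singular points by increasing real part (a conjugate pair: the negative imaginary part first).

Radius of convergence at 0: 9/11.
At 9/11: an algebraic (square-root) branch point.
At 2: a logarithmic branch point.


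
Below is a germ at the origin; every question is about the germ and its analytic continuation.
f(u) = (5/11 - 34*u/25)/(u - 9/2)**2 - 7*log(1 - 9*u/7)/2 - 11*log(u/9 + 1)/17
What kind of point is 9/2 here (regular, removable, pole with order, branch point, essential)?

The point is a pole of order 2.

The denominator factor u - 9/2 vanishes at 9/2 and appears to the power 2; the numerator there equals -1558/275, nonzero, and no other factor vanishes.
The branch terms are analytic at this point.
Hence a pole whose order is the multiplicity, 2.


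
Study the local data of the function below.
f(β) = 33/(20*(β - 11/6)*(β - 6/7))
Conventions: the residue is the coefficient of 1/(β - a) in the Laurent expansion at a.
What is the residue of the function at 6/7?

At the order-1 pole 6/7 set g(β) = (β - (6/7))*f(β) = 33/(20*(β - 11/6)).
Simple pole: residue = g(a) at a = 6/7, which is -693/410.

The residue is -693/410.


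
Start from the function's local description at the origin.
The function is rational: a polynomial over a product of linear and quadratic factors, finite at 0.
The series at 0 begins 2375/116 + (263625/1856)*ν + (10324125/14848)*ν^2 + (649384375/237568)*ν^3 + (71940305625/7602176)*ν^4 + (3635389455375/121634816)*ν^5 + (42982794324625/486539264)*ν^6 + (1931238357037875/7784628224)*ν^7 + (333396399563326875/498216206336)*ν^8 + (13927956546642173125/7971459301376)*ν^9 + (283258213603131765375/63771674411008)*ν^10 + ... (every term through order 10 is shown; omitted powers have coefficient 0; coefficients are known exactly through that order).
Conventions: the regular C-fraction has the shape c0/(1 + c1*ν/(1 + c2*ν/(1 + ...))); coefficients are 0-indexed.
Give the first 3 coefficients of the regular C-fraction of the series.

The regular C-fraction coefficients are [2375/116, -111/16, 1209/592].

Taylor coefficients (read off): a_0 = 2375/116, a_1 = 263625/1856, a_2 = 10324125/14848.
c0 = a_0 = 2375/116. Peel one level at a time: if S = 1 + c*ν/S' with S'(0) = 1, then c is the ν-coefficient of S and S' = c*ν/(S - 1).
S_1 = c0/f = 1 + (-111/16)*ν + (3627/256)*ν^2 + ...; c1 = -111/16.
S_2 = c1*ν/(S_1 - 1) = 1 + (1209/592)*ν + ...; c2 = 1209/592.


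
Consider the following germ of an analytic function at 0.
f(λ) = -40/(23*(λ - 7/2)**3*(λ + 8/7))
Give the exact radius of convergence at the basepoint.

Denominator factor (λ + 8/7): pole of order 1 at -8/7, modulus 8/7.
Denominator factor (λ - 7/2)^3: pole of order 3 at 7/2, modulus 7/2.
The radius of convergence is the smallest modulus among the singular points: 8/7.

The radius of convergence is 8/7.


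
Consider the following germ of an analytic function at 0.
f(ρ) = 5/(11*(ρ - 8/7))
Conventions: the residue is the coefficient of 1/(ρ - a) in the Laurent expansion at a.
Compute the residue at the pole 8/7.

The residue is 5/11.

At the order-1 pole 8/7 set g(ρ) = (ρ - (8/7))*f(ρ) = 5/11.
Simple pole: residue = g(a) at a = 8/7, which is 5/11.


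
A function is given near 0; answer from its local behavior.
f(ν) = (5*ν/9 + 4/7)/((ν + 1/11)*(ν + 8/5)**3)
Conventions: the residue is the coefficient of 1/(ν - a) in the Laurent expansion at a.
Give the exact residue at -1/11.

At the order-1 pole -1/11 set g(ν) = (ν - (-1/11))*f(ν) = (5*ν/9 + 4/7)/(ν + 8/5)**3.
Simple pole: residue = g(a) at a = -1/11, which is 5460125/36022581.

The residue is 5460125/36022581.


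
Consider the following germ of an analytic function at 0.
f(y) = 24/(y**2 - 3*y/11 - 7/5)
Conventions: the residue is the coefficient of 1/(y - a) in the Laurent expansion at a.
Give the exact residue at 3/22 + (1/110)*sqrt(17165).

The factor y**2 - 3*y/11 - 7/5 splits as (y - a)(y - a') with a = 3/22 + (1/110)*sqrt(17165), a' = 3/22 - (1/110)*sqrt(17165). At the order-1 pole a set g(y) = (y - a)*f(y) = [24] / (y - a').
Simple pole: residue = g(a) at a = 3/22 + (1/110)*sqrt(17165), which is (264/3433)*sqrt(17165).

The residue is (264/3433)*sqrt(17165).


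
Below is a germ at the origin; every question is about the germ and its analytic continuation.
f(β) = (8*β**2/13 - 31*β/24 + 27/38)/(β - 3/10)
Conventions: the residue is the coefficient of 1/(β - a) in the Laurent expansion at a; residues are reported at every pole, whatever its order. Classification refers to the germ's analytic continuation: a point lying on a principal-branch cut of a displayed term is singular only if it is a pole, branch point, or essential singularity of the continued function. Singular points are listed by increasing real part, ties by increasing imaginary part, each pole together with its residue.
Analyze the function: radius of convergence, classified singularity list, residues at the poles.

Denominator factor (β - 3/10): pole of order 1 at 3/10, modulus 3/10.
The radius of convergence is the smallest modulus among the singular points: 3/10.
At the order-1 pole 3/10 set g(β) = (β - (3/10))*f(β) = 8*β**2/13 - 31*β/24 + 27/38.
Simple pole: residue = g(a) at a = 3/10, which is 37387/98800.

Radius of convergence at 0: 3/10.
At 3/10: a pole of order 1; residue 37387/98800.


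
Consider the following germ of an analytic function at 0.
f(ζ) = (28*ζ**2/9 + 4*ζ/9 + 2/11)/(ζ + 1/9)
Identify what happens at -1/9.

The point is a pole of order 1.

The denominator factor ζ + 1/9 vanishes at -1/9 and appears to the power 1; the numerator there equals 1370/8019, nonzero, and no other factor vanishes.
Hence a pole whose order is the multiplicity, 1.


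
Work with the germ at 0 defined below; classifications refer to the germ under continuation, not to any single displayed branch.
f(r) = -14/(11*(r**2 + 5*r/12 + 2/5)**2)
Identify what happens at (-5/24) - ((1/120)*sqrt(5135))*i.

The denominator factor r**2 + 5*r/12 + 2/5 vanishes at (-5/24) - ((1/120)*sqrt(5135))*i and appears to the power 2; the numerator there equals -14/11, nonzero, and no other factor vanishes.
Hence a pole whose order is the multiplicity, 2.

The point is a pole of order 2.


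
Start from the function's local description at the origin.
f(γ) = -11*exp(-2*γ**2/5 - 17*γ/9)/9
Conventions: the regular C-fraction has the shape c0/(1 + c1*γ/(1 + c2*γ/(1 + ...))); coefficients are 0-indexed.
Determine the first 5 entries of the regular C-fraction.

Taylor coefficients (expand at 0): a_0 = -11/9, a_1 = 187/81, a_2 = -12331/7290, a_3 = 88451/196830, a_4 = 4467397/35429400.
c0 = a_0 = -11/9. Peel one level at a time: if S = 1 + c*γ/S' with S'(0) = 1, then c is the γ-coefficient of S and S' = c*γ/(S - 1).
S_1 = c0/f = 1 + (17/9)*γ + (1769/810)*γ^2 + ...; c1 = 17/9.
S_2 = c1*γ/(S_1 - 1) = 1 + (-1769/1530)*γ + (2402953/7022700)*γ^2 + ...; c2 = -1769/1530.
S_3 = c2*γ/(S_2 - 1) = 1 + (2402953/8119710)*γ + (6105859289/45626083380)*γ^2 + ...; c3 = 2402953/8119710.
S_4 = c3*γ/(S_3 - 1) = 1 + (-103799607913/229544488278)*γ + ...; c4 = -103799607913/229544488278.

The regular C-fraction coefficients are [-11/9, 17/9, -1769/1530, 2402953/8119710, -103799607913/229544488278].


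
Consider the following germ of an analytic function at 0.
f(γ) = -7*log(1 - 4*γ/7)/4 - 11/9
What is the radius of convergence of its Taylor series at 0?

Branch term (-7/4)*log(1 - γ/(7/4)): its argument vanishes at γ = 7/4, a logarithmic branch point, modulus 7/4.
The radius of convergence is the smallest modulus among the singular points: 7/4.

The radius of convergence is 7/4.


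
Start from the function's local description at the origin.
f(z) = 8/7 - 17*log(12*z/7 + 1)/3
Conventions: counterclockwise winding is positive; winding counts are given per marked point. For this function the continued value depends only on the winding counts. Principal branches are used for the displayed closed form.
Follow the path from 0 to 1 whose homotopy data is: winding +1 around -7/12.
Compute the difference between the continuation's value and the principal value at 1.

The rational part is single-valued and drops out of the difference; each branch term changes only by its own monodromy.
(-17/3)*log(1 - z/(-7/12)): each positive loop around -7/12 adds 2*pi*i to the log, so winding +1 contributes (-17/3)*(1)*2*pi*i = -(34/3)*pi*i.
Summing the contributions at z = 1 gives -(34/3)*pi*i.

Continued minus principal equals -(34/3)*pi*i.


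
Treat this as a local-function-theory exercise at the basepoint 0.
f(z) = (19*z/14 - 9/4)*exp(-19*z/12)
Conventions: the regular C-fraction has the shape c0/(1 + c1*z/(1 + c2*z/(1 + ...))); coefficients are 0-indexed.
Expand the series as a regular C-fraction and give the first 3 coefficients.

Taylor coefficients (expand at 0): a_0 = -9/4, a_1 = 551/112, a_2 = -13357/2688.
c0 = a_0 = -9/4. Peel one level at a time: if S = 1 + c*z/S' with S'(0) = 1, then c is the z-coefficient of S and S' = c*z/(S - 1).
S_1 = c0/f = 1 + (551/252)*z + (326705/127008)*z^2 + ...; c1 = 551/252.
S_2 = c1*z/(S_1 - 1) = 1 + (-17195/14616)*z + ...; c2 = -17195/14616.

The regular C-fraction coefficients are [-9/4, 551/252, -17195/14616].


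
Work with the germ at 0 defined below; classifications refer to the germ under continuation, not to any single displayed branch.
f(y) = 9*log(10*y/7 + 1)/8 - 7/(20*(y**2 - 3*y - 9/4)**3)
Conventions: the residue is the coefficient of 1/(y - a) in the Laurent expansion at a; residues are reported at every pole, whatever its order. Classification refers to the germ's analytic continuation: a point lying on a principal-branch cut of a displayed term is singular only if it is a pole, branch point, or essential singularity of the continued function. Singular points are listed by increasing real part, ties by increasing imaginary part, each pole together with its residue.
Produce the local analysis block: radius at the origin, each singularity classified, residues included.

Radius of convergence at 0: -3/2 + (3/2)*sqrt(2).
At -7/10: a logarithmic branch point.
At 3/2 - (3/2)*sqrt(2): a pole of order 3; residue (7/6480)*sqrt(2).
At 3/2 + (3/2)*sqrt(2): a pole of order 3; residue -(7/6480)*sqrt(2).

Denominator factor (y**2 - 3*y - 9/4)^3: discriminant 18, real irrational roots 3/2 + (3/2)*sqrt(2) and 3/2 - (3/2)*sqrt(2); poles of order 3, moduli 3/2 + (3/2)*sqrt(2) and -3/2 + (3/2)*sqrt(2).
Branch term (9/8)*log(1 - y/(-7/10)): its argument vanishes at y = -7/10, a logarithmic branch point, modulus 7/10.
The radius of convergence is the smallest modulus among the singular points: -3/2 + (3/2)*sqrt(2).
The branch term is analytic at 3/2 - (3/2)*sqrt(2) and contributes nothing to the residue; only the rational part matters.
The factor y**2 - 3*y - 9/4 splits as (y - a)(y - a') with a = 3/2 - (3/2)*sqrt(2), a' = 3/2 + (3/2)*sqrt(2). At the order-3 pole a set g(y) = (y - a)^3*(rational part) = [-7/20] / (y - a')^3.
Order-3 pole: residue = g''(a)/2; g''(3/2 - (3/2)*sqrt(2)) = (7/3240)*sqrt(2), so the residue is (7/6480)*sqrt(2).
The branch term is analytic at 3/2 + (3/2)*sqrt(2) and contributes nothing to the residue; only the rational part matters.
The factor y**2 - 3*y - 9/4 splits as (y - a)(y - a') with a = 3/2 + (3/2)*sqrt(2), a' = 3/2 - (3/2)*sqrt(2). At the order-3 pole a set g(y) = (y - a)^3*(rational part) = [-7/20] / (y - a')^3.
Order-3 pole: residue = g''(a)/2; g''(3/2 + (3/2)*sqrt(2)) = -(7/3240)*sqrt(2), so the residue is -(7/6480)*sqrt(2).
List the singular points by increasing real part (a conjugate pair: the negative imaginary part first).


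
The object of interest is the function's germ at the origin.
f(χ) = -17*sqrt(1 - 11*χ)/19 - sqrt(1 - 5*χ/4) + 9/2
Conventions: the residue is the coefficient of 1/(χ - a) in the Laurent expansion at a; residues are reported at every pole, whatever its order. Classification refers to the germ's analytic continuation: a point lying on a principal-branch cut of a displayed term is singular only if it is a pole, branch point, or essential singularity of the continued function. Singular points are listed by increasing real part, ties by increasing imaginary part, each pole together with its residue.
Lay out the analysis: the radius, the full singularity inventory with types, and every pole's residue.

Branch term (-17/19)*sqrt(1 - χ/(1/11)): its argument vanishes at χ = 1/11, a square-root branch point, modulus 1/11.
Branch term (-1)*sqrt(1 - χ/(4/5)): its argument vanishes at χ = 4/5, a square-root branch point, modulus 4/5.
The radius of convergence is the smallest modulus among the singular points: 1/11.
List the singular points by increasing real part (a conjugate pair: the negative imaginary part first).

Radius of convergence at 0: 1/11.
At 1/11: an algebraic (square-root) branch point.
At 4/5: an algebraic (square-root) branch point.


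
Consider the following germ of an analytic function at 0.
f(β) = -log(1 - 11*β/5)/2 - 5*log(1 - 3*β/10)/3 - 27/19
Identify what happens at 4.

The point is a regular point.

There is no denominator, hence no pole anywhere.
Branch term log(1 - β/(10/3)): argument at 4 is -1/5, nonzero, so 4 is not its branch point (a point on a principal cut is still regular for the continued germ).
Branch term log(1 - β/(5/11)): argument at 4 is -39/5, nonzero, so 4 is not its branch point (a point on a principal cut is still regular for the continued germ).
So the germ continues analytically to 4.


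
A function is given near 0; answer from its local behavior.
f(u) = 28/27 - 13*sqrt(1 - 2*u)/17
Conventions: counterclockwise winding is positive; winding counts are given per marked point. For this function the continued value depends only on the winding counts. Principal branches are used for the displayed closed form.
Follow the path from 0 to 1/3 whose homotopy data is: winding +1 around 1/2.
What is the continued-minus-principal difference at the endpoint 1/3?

Continued minus principal equals (26/51)*sqrt(3).

The rational part is single-valued and drops out of the difference; each branch term changes only by its own monodromy.
(-13/17)*sqrt(1 - u/(1/2)): winding +1 is odd, the square root flips sign, contributing -2*(-13/17)*sqrt(1 - (1/3)/(1/2)) = -2*(-13/17)*sqrt(1/3) = (26/51)*sqrt(3).
Summing the contributions at u = 1/3 gives (26/51)*sqrt(3).


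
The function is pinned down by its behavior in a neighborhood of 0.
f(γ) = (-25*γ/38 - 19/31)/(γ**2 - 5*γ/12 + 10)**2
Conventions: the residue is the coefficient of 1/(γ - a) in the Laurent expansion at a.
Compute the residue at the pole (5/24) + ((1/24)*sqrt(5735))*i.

The residue is ((1526616/19372342525)*sqrt(5735))*i.

The factor γ**2 - 5*γ/12 + 10 splits as (γ - a)(γ - a') with a = (5/24) + ((1/24)*sqrt(5735))*i, a' = (5/24) - ((1/24)*sqrt(5735))*i. At the order-2 pole a set g(γ) = (γ - a)^2*f(γ) = [-25*γ/38 - 19/31] / (γ - a')^2.
Order-2 pole: residue = g'(a); g'((5/24) + ((1/24)*sqrt(5735))*i) = ((1526616/19372342525)*sqrt(5735))*i, so the residue is ((1526616/19372342525)*sqrt(5735))*i.


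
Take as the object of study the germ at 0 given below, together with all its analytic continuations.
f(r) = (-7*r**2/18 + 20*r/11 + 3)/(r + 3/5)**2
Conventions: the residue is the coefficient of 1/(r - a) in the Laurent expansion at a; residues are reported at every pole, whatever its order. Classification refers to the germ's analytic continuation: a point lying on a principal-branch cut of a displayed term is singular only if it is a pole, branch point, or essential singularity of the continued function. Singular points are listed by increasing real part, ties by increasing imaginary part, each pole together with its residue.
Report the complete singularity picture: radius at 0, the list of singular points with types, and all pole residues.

Denominator factor (r + 3/5)^2: pole of order 2 at -3/5, modulus 3/5.
The radius of convergence is the smallest modulus among the singular points: 3/5.
At the order-2 pole -3/5 set g(r) = (r - (-3/5))^2*f(r) = -7*r**2/18 + 20*r/11 + 3.
Order-2 pole: residue = g'(a); g'(-3/5) = 377/165, so the residue is 377/165.

Radius of convergence at 0: 3/5.
At -3/5: a pole of order 2; residue 377/165.


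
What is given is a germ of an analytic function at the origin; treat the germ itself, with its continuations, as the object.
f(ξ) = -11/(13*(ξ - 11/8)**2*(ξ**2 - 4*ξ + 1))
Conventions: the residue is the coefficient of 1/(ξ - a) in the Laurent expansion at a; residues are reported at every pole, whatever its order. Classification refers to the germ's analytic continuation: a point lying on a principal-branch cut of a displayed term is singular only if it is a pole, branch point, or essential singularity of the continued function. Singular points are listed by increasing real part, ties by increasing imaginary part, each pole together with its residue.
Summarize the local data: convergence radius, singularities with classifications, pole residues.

Denominator factor (ξ - 11/8)^2: pole of order 2 at 11/8, modulus 11/8.
Denominator factor (ξ**2 - 4*ξ + 1): discriminant 12, real irrational roots 2 + sqrt(3) and 2 - sqrt(3); poles of order 1, moduli 2 + sqrt(3) and 2 - sqrt(3).
The radius of convergence is the smallest modulus among the singular points: 2 - sqrt(3).
The factor ξ**2 - 4*ξ + 1 splits as (ξ - a)(ξ - a') with a = 2 - sqrt(3), a' = 2 + sqrt(3). At the order-1 pole a set g(ξ) = (ξ - a)*f(ξ) = [-11/(13*(ξ - 11/8)**2)] / (ξ - a').
Simple pole: residue = g(a) at a = 2 - sqrt(3), which is 28160/362557 + (76384/1087671)*sqrt(3).
At the order-2 pole 11/8 set g(ξ) = (ξ - (11/8))^2*f(ξ) = -11/(13*(ξ**2 - 4*ξ + 1)).
Order-2 pole: residue = g'(a); g'(11/8) = -56320/362557, so the residue is -56320/362557.
The factor ξ**2 - 4*ξ + 1 splits as (ξ - a)(ξ - a') with a = 2 + sqrt(3), a' = 2 - sqrt(3). At the order-1 pole a set g(ξ) = (ξ - a)*f(ξ) = [-11/(13*(ξ - 11/8)**2)] / (ξ - a').
Simple pole: residue = g(a) at a = 2 + sqrt(3), which is 28160/362557 - (76384/1087671)*sqrt(3).
List the singular points by increasing real part (a conjugate pair: the negative imaginary part first).

Radius of convergence at 0: 2 - sqrt(3).
At 2 - sqrt(3): a pole of order 1; residue 28160/362557 + (76384/1087671)*sqrt(3).
At 11/8: a pole of order 2; residue -56320/362557.
At 2 + sqrt(3): a pole of order 1; residue 28160/362557 - (76384/1087671)*sqrt(3).


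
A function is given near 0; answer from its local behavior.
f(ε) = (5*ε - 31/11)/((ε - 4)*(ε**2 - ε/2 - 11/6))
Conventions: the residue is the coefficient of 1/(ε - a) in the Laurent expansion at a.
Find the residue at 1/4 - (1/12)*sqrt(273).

The residue is -567/803 + (475/73073)*sqrt(273).

The factor ε**2 - ε/2 - 11/6 splits as (ε - a)(ε - a') with a = 1/4 - (1/12)*sqrt(273), a' = 1/4 + (1/12)*sqrt(273). At the order-1 pole a set g(ε) = (ε - a)*f(ε) = [(5*ε - 31/11)/(ε - 4)] / (ε - a').
Simple pole: residue = g(a) at a = 1/4 - (1/12)*sqrt(273), which is -567/803 + (475/73073)*sqrt(273).


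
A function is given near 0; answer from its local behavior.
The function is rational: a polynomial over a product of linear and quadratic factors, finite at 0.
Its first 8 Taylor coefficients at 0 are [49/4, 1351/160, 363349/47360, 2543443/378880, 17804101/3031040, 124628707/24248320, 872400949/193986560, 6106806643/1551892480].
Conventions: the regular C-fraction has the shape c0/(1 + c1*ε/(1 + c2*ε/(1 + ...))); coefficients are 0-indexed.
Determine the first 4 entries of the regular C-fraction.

Taylor coefficients (read off): a_0 = 49/4, a_1 = 1351/160, a_2 = 363349/47360, a_3 = 2543443/378880.
c0 = a_0 = 49/4. Peel one level at a time: if S = 1 + c*ε/S' with S'(0) = 1, then c is the ε-coefficient of S and S' = c*ε/(S - 1).
S_1 = c0/f = 1 + (-193/280)*ε + (-109633/725200)*ε^2 + ...; c1 = -193/280.
S_2 = c1*ε/(S_1 - 1) = 1 + (-109633/499870)*ε + (1557210/50993881)*ε^2 + ...; c2 = -109633/499870.
S_3 = c2*ε/(S_2 - 1) = 1 + (109004700/782889253)*ε + ...; c3 = 109004700/782889253.

The regular C-fraction coefficients are [49/4, -193/280, -109633/499870, 109004700/782889253].


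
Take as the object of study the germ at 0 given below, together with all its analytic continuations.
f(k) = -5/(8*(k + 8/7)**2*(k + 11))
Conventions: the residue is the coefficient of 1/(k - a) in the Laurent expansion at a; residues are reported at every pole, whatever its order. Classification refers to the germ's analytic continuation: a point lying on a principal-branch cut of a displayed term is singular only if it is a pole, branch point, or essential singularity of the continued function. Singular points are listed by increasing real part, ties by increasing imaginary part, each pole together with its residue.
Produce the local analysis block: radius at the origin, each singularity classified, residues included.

Radius of convergence at 0: 8/7.
At -11: a pole of order 1; residue -245/38088.
At -8/7: a pole of order 2; residue 245/38088.

Denominator factor (k + 11): pole of order 1 at -11, modulus 11.
Denominator factor (k + 8/7)^2: pole of order 2 at -8/7, modulus 8/7.
The radius of convergence is the smallest modulus among the singular points: 8/7.
At the order-1 pole -11 set g(k) = (k - (-11))*f(k) = -5/(8*(k + 8/7)**2).
Simple pole: residue = g(a) at a = -11, which is -245/38088.
At the order-2 pole -8/7 set g(k) = (k - (-8/7))^2*f(k) = -5/(8*(k + 11)).
Order-2 pole: residue = g'(a); g'(-8/7) = 245/38088, so the residue is 245/38088.
List the singular points by increasing real part (a conjugate pair: the negative imaginary part first).


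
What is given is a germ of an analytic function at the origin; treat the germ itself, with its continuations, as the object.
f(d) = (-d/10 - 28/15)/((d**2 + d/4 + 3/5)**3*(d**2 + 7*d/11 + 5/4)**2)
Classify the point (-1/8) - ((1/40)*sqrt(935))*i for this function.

The point is a pole of order 3.

The denominator factor d**2 + d/4 + 3/5 vanishes at (-1/8) - ((1/40)*sqrt(935))*i and appears to the power 3; the numerator there equals (-89/48) + ((1/400)*sqrt(935))*i, nonzero, and no other factor vanishes.
Hence a pole whose order is the multiplicity, 3.


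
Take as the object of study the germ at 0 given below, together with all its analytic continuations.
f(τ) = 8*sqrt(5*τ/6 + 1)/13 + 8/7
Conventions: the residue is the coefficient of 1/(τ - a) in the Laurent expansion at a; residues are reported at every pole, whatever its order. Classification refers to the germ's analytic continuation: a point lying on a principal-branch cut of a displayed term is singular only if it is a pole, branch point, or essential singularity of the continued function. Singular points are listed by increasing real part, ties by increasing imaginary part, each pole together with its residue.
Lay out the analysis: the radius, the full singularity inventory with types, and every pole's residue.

Branch term (8/13)*sqrt(1 - τ/(-6/5)): its argument vanishes at τ = -6/5, a square-root branch point, modulus 6/5.
The radius of convergence is the smallest modulus among the singular points: 6/5.

Radius of convergence at 0: 6/5.
At -6/5: an algebraic (square-root) branch point.


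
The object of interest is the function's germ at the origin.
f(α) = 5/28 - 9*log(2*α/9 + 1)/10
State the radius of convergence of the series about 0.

The radius of convergence is 9/2.

Branch term (-9/10)*log(1 - α/(-9/2)): its argument vanishes at α = -9/2, a logarithmic branch point, modulus 9/2.
The radius of convergence is the smallest modulus among the singular points: 9/2.


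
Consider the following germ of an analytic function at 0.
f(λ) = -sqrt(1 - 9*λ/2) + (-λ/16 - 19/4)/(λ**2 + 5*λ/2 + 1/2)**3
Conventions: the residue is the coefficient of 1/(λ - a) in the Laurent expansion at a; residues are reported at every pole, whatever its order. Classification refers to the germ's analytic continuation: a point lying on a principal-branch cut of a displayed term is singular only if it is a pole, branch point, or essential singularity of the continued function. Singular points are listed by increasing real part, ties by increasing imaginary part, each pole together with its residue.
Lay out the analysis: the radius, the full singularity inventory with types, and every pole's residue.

Radius of convergence at 0: 5/4 - (1/4)*sqrt(17).
At -5/4 - (1/4)*sqrt(17): a pole of order 3; residue (897/4913)*sqrt(17).
At -5/4 + (1/4)*sqrt(17): a pole of order 3; residue -(897/4913)*sqrt(17).
At 2/9: an algebraic (square-root) branch point.


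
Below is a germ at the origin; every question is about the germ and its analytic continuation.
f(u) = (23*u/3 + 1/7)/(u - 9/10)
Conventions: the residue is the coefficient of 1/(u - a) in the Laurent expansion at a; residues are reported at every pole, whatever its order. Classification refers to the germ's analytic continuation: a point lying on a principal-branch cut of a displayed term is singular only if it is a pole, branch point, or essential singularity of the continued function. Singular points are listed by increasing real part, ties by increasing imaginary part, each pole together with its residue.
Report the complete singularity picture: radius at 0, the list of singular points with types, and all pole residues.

Radius of convergence at 0: 9/10.
At 9/10: a pole of order 1; residue 493/70.

Denominator factor (u - 9/10): pole of order 1 at 9/10, modulus 9/10.
The radius of convergence is the smallest modulus among the singular points: 9/10.
At the order-1 pole 9/10 set g(u) = (u - (9/10))*f(u) = 23*u/3 + 1/7.
Simple pole: residue = g(a) at a = 9/10, which is 493/70.


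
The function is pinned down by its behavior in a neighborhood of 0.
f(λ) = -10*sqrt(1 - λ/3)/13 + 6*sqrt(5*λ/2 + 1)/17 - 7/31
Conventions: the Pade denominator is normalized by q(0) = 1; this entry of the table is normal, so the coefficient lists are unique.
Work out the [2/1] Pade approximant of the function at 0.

Taylor coefficients needed (expand at 0): a_0 = -4399/6851, a_1 = 755/1326, a_2 = -8435/31824, a_3 = 132305/381888.
Write the denominator as Q(λ) = 1 + q1*λ. Requiring Q*f - P = O(λ^4) with deg P <= 2 kills the coefficients of λ^3..λ^3 in Q*f:
  λ^3: a_3 + q1*a_2 = 0, i.e. 132305/381888 + (-8435/31824)*q1 = 0.
Solving this linear system: q1 = 26461/20244.
The numerator is Q*f truncated at degree 2: P0 = a_0 = -4399/6851; P1 = a_1 + q1*a_0 = -12477823/46230548; P2 = a_2 + q1*a_1 = 25726265/53687088.

The Pade approximant has numerator coefficients [-4399/6851, -12477823/46230548, 25726265/53687088]; denominator coefficients [1, 26461/20244].


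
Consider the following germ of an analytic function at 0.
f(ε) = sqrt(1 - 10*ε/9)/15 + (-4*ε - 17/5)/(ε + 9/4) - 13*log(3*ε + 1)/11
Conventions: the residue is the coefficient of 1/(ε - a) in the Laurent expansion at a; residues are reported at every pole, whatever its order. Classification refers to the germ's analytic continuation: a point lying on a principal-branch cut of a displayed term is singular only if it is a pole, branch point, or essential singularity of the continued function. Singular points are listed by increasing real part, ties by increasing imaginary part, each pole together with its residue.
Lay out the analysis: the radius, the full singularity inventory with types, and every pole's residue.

Denominator factor (ε + 9/4): pole of order 1 at -9/4, modulus 9/4.
Branch term (-13/11)*log(1 - ε/(-1/3)): its argument vanishes at ε = -1/3, a logarithmic branch point, modulus 1/3.
Branch term (1/15)*sqrt(1 - ε/(9/10)): its argument vanishes at ε = 9/10, a square-root branch point, modulus 9/10.
The radius of convergence is the smallest modulus among the singular points: 1/3.
The branch terms are analytic at -9/4 and contribute nothing to the residue; only the rational part matters.
At the order-1 pole -9/4 set g(ε) = (ε - (-9/4))*(rational part) = -4*ε - 17/5.
Simple pole: residue = g(a) at a = -9/4, which is 28/5.
List the singular points by increasing real part (a conjugate pair: the negative imaginary part first).

Radius of convergence at 0: 1/3.
At -9/4: a pole of order 1; residue 28/5.
At -1/3: a logarithmic branch point.
At 9/10: an algebraic (square-root) branch point.


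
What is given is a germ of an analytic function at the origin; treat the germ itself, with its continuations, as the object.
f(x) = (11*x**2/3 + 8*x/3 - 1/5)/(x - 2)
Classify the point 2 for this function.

The denominator factor x - 2 vanishes at 2 and appears to the power 1; the numerator there equals 99/5, nonzero, and no other factor vanishes.
Hence a pole whose order is the multiplicity, 1.

The point is a pole of order 1.


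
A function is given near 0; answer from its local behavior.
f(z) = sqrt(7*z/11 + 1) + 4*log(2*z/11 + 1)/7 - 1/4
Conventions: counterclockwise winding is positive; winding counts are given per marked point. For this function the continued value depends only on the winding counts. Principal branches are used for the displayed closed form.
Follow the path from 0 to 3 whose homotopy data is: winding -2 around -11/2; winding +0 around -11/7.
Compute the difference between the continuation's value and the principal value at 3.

The rational part is single-valued and drops out of the difference; each branch term changes only by its own monodromy.
(4/7)*log(1 - z/(-11/2)): each positive loop around -11/2 adds 2*pi*i to the log, so winding -2 contributes (4/7)*(-2)*2*pi*i = -(16/7)*pi*i.
(1)*sqrt(1 - z/(-11/7)): winding +0 is even, the square root returns to the same sheet, contribution 0.
Summing the contributions at z = 3 gives -(16/7)*pi*i.

Continued minus principal equals -(16/7)*pi*i.


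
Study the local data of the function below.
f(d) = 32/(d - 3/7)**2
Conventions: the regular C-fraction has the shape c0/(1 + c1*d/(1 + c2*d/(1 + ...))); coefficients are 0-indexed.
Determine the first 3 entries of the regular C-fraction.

Taylor coefficients (expand at 0): a_0 = 1568/9, a_1 = 21952/27, a_2 = 76832/27.
c0 = a_0 = 1568/9. Peel one level at a time: if S = 1 + c*d/S' with S'(0) = 1, then c is the d-coefficient of S and S' = c*d/(S - 1).
S_1 = c0/f = 1 + (-14/3)*d + (49/9)*d^2 + ...; c1 = -14/3.
S_2 = c1*d/(S_1 - 1) = 1 + (7/6)*d + ...; c2 = 7/6.

The regular C-fraction coefficients are [1568/9, -14/3, 7/6].


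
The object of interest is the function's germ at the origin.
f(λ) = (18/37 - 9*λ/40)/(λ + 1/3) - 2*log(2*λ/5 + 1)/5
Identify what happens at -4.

Denominator factors: λ + 1/3 = -11/3 at λ = -4 — none vanishes.
Branch term log(1 - λ/(-5/2)): argument at -4 is -3/5, nonzero, so -4 is not its branch point (a point on a principal cut is still regular for the continued germ).
So the germ continues analytically to -4.

The point is a regular point.


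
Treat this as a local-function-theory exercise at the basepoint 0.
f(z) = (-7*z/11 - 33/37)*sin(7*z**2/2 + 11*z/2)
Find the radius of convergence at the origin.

The factor sin(7*z**2/2 + 11*z/2) is entire and contributes no finite singular point.
The polynomial part has no poles.
No finite singular points: the Taylor series at 0 converges everywhere.

The radius of convergence is infinite.


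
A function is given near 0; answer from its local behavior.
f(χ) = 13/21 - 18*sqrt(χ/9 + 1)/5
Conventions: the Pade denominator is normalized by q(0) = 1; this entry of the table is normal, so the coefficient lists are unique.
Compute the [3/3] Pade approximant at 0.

The Pade approximant has numerator coefficients [-313/105, -2321/3780, -817/22680, -2581/4898880]; denominator coefficients [1, 5/36, 1/216, 1/46656].

Taylor coefficients needed (expand at 0): a_0 = -313/105, a_1 = -1/5, a_2 = 1/180, a_3 = -1/3240, a_4 = 1/46656, a_5 = -7/4199040, a_6 = 7/50388480.
Write the denominator as Q(χ) = 1 + q1*χ + q2*χ^2 + q3*χ^3. Requiring Q*f - P = O(χ^7) with deg P <= 3 kills the coefficients of χ^4..χ^6 in Q*f:
  χ^4: a_4 + q1*a_3 + q2*a_2 + q3*a_1 = 0, i.e. 1/46656 + (-1/3240)*q1 + (1/180)*q2 + (-1/5)*q3 = 0.
  χ^5: a_5 + q1*a_4 + q2*a_3 + q3*a_2 = 0, i.e. -7/4199040 + (1/46656)*q1 + (-1/3240)*q2 + (1/180)*q3 = 0.
  χ^6: a_6 + q1*a_5 + q2*a_4 + q3*a_3 = 0, i.e. 7/50388480 + (-7/4199040)*q1 + (1/46656)*q2 + (-1/3240)*q3 = 0.
Solving this linear system: q1 = 5/36, q2 = 1/216, q3 = 1/46656.
The numerator is Q*f truncated at degree 3: P0 = a_0 = -313/105; P1 = a_1 + q1*a_0 = -2321/3780; P2 = a_2 + q1*a_1 + q2*a_0 = -817/22680; P3 = a_3 + q1*a_2 + q2*a_1 + q3*a_0 = -2581/4898880.


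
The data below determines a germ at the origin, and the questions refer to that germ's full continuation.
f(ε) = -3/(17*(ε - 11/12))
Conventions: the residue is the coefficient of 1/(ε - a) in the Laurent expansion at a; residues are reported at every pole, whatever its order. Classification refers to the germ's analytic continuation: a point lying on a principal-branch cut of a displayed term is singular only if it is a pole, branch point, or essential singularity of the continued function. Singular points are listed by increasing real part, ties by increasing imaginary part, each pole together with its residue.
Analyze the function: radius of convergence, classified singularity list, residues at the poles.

Radius of convergence at 0: 11/12.
At 11/12: a pole of order 1; residue -3/17.

Denominator factor (ε - 11/12): pole of order 1 at 11/12, modulus 11/12.
The radius of convergence is the smallest modulus among the singular points: 11/12.
At the order-1 pole 11/12 set g(ε) = (ε - (11/12))*f(ε) = -3/17.
Simple pole: residue = g(a) at a = 11/12, which is -3/17.


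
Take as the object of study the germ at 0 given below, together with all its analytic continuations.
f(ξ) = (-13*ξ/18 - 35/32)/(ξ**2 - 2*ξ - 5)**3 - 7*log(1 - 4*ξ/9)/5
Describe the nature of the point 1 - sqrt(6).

The point is a pole of order 3.

The denominator factor ξ**2 - 2*ξ - 5 vanishes at 1 - sqrt(6) and appears to the power 3; the numerator there equals -523/288 + (13/18)*sqrt(6), nonzero, and no other factor vanishes.
The branch terms are analytic at this point.
Hence a pole whose order is the multiplicity, 3.


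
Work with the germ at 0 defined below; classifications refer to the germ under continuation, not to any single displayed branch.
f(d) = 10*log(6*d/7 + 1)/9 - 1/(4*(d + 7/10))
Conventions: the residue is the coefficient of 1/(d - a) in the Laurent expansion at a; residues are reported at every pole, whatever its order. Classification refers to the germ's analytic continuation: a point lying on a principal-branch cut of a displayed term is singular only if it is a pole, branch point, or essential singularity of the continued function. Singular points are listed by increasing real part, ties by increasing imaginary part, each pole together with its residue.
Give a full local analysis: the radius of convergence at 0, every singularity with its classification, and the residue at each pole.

Radius of convergence at 0: 7/10.
At -7/6: a logarithmic branch point.
At -7/10: a pole of order 1; residue -1/4.

Denominator factor (d + 7/10): pole of order 1 at -7/10, modulus 7/10.
Branch term (10/9)*log(1 - d/(-7/6)): its argument vanishes at d = -7/6, a logarithmic branch point, modulus 7/6.
The radius of convergence is the smallest modulus among the singular points: 7/10.
The branch term is analytic at -7/10 and contributes nothing to the residue; only the rational part matters.
At the order-1 pole -7/10 set g(d) = (d - (-7/10))*(rational part) = -1/4.
Simple pole: residue = g(a) at a = -7/10, which is -1/4.
List the singular points by increasing real part (a conjugate pair: the negative imaginary part first).


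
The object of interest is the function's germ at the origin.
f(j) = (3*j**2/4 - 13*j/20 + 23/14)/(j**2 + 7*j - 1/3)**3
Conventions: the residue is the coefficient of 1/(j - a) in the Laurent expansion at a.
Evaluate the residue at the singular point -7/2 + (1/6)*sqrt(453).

The residue is (37647/241006570)*sqrt(453).

The factor j**2 + 7*j - 1/3 splits as (j - a)(j - a') with a = -7/2 + (1/6)*sqrt(453), a' = -7/2 - (1/6)*sqrt(453). At the order-3 pole a set g(j) = (j - a)^3*f(j) = [3*j**2/4 - 13*j/20 + 23/14] / (j - a')^3.
Order-3 pole: residue = g''(a)/2; g''(-7/2 + (1/6)*sqrt(453)) = (37647/120503285)*sqrt(453), so the residue is (37647/241006570)*sqrt(453).


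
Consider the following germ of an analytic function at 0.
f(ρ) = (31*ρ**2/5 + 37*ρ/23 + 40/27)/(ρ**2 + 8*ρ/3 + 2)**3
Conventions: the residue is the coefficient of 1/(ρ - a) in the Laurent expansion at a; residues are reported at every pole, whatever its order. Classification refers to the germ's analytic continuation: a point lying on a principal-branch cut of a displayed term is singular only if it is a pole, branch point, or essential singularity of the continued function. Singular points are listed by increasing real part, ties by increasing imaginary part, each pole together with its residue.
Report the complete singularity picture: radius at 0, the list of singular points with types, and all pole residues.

Denominator factor (ρ**2 + 8*ρ/3 + 2)^3: discriminant -8/9, complex-conjugate roots (-4/3) + ((1/3)*sqrt(2))*i and (-4/3) - ((1/3)*sqrt(2))*i; poles of order 3, moduli sqrt(2) and sqrt(2).
The radius of convergence is the smallest modulus among the singular points: sqrt(2).
The factor ρ**2 + 8*ρ/3 + 2 splits as (ρ - a)(ρ - a') with a = (-4/3) - ((1/3)*sqrt(2))*i, a' = (-4/3) + ((1/3)*sqrt(2))*i. At the order-3 pole a set g(ρ) = (ρ - a)^3*f(ρ) = [31*ρ**2/5 + 37*ρ/23 + 40/27] / (ρ - a')^3.
Order-3 pole: residue = g''(a)/2; g''((-4/3) - ((1/3)*sqrt(2))*i) = ((90693/736)*sqrt(2))*i, so the residue is ((90693/1472)*sqrt(2))*i.
The factor ρ**2 + 8*ρ/3 + 2 splits as (ρ - a)(ρ - a') with a = (-4/3) + ((1/3)*sqrt(2))*i, a' = (-4/3) - ((1/3)*sqrt(2))*i. At the order-3 pole a set g(ρ) = (ρ - a)^3*f(ρ) = [31*ρ**2/5 + 37*ρ/23 + 40/27] / (ρ - a')^3.
Order-3 pole: residue = g''(a)/2; g''((-4/3) + ((1/3)*sqrt(2))*i) = -((90693/736)*sqrt(2))*i, so the residue is -((90693/1472)*sqrt(2))*i.
List the singular points by increasing real part (a conjugate pair: the negative imaginary part first).

Radius of convergence at 0: sqrt(2).
At (-4/3) - ((1/3)*sqrt(2))*i: a pole of order 3; residue ((90693/1472)*sqrt(2))*i.
At (-4/3) + ((1/3)*sqrt(2))*i: a pole of order 3; residue -((90693/1472)*sqrt(2))*i.
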